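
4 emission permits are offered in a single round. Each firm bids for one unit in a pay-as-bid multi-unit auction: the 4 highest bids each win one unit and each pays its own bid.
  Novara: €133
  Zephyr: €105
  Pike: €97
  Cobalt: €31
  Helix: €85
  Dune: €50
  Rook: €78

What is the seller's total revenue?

Sorting: 133 (Novara), 105 (Zephyr), 97 (Pike), 85 (Helix), 78 (Rook), 50 (Dune), …
The 4 highest are Novara, Zephyr, Pike, Helix.
Total revenue = 133 + 105 + 97 + 85 = €420.

Total revenue: €420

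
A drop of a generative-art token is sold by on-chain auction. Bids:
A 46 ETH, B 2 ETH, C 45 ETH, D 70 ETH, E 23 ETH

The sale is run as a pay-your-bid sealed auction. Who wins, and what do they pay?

Rule: the highest bidder wins and pays their own bid.
Bids ranked: 70 (D) > 46 (A) > 45 (C) > 23 (E) > 2 (B)
D is highest → pays own bid, 70 ETH.

D pays 70 ETH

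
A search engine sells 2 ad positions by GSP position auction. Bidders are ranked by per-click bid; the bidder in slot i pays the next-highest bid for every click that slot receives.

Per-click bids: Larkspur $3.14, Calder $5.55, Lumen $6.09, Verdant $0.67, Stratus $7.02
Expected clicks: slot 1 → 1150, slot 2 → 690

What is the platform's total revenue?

Total revenue: $10833.00

Per-click bids in order: $7.02 (Stratus) > $6.09 (Lumen) > $5.55 (Calder) > …
Slot 1: Stratus pays $6.09 × 1150 = $7003.50
Slot 2: Lumen pays $5.55 × 690 = $3829.50
Total = $10833.00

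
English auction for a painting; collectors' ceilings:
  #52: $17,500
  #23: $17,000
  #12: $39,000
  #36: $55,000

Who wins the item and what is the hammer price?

#36 wins at $39,000

Rule: the price rises until one bidder remains; the winner pays the price at which the last rival dropped out.
Limits in order: 55,000 (#36) > 39,000 (#12) > 17,500 (#52) > 17,000 (#23)
#12 is the last rival to drop out, at $39,000; #36 remains and wins at that price.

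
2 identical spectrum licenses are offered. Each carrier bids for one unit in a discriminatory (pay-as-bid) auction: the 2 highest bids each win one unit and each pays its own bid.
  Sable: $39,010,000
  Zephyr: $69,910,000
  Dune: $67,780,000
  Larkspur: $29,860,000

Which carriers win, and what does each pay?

Bids ranked high→low: 69,910,000 (Zephyr), 67,780,000 (Dune), 39,010,000 (Sable), 29,860,000 (Larkspur)
The 2 highest are Zephyr, Dune.
Each winner pays its own bid: Zephyr $69,910,000, Dune $67,780,000.

Zephyr $69,910,000, Dune $67,780,000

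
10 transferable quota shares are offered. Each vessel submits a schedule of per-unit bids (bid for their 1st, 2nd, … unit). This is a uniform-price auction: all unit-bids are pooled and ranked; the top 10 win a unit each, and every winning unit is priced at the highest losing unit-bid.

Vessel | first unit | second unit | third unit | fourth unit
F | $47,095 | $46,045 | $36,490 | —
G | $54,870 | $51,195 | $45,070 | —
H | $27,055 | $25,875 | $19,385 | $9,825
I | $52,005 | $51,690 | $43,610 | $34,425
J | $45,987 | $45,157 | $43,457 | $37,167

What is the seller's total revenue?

All unit-bids, highest first — top 10: 54,870 (G-1), 52,005 (I-1), 51,690 (I-2), 51,195 (G-2), 47,095 (F-1), 46,045 (F-2), 45,987 (J-1), 45,157 (J-2), 45,070 (G-3), 43,610 (I-3)
First bid not allocated: $43,457.
Allocation: F 2, G 3, I 3, J 2. Every unit priced at $43,457.
Revenue = 10 × 43,457 = $434,570.

Total revenue: $434,570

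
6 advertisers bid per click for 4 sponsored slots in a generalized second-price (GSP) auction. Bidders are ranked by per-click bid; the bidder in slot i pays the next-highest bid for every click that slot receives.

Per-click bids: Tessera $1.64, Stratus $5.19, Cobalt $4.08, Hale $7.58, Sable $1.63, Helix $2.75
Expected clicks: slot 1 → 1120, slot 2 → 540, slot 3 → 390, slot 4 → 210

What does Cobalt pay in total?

Cobalt pays $1072.50

Per-click bids in order: $7.58 (Hale) > $5.19 (Stratus) > $4.08 (Cobalt) > $2.75 (Helix) > $1.64 (Tessera) > …
Cobalt holds slot 3 → pays next bid $2.75 × 390 clicks = $1072.50.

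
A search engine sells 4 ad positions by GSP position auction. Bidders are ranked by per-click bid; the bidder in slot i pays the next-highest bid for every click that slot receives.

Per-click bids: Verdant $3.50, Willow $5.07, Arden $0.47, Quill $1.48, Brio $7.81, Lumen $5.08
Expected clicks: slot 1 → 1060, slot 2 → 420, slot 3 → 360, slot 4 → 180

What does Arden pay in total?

Arden pays $0.00

Per-click bids in order: $7.81 (Brio) > $5.08 (Lumen) > $5.07 (Willow) > $3.50 (Verdant) > $1.48 (Quill) > …
Arden ranks below slot 4 → no slot, pays nothing.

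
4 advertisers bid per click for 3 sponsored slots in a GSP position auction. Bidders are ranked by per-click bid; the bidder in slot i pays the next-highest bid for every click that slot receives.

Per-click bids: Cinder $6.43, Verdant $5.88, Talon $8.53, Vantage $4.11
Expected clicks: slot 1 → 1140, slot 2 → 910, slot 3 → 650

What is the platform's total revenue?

Total revenue: $15352.50

Ranked by bid: $8.53 (Talon) > $6.43 (Cinder) > $5.88 (Verdant) > $4.11 (Vantage)
Slot 1: Talon pays $6.43 × 1140 = $7330.20
Slot 2: Cinder pays $5.88 × 910 = $5350.80
Slot 3: Verdant pays $4.11 × 650 = $2671.50
Total = $15352.50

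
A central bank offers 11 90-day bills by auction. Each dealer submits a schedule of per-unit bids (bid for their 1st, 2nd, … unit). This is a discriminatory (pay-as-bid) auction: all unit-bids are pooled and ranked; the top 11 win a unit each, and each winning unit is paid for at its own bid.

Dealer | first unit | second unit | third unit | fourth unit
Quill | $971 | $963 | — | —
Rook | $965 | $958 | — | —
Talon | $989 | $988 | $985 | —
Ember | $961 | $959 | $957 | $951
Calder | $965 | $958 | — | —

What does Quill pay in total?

Quill pays $1,934

Pooled unit-bids ranked (top 11): 989 (Talon-1), 988 (Talon-2), 985 (Talon-3), 971 (Quill-1), 965 (Rook-1), 965 (Calder-1), 963 (Quill-2), 961 (Ember-1), 959 (Ember-2), 958 (Rook-2), 958 (Calder-2)
Next rejected bid: $957 (not a price — pay-as-bid).
Quill's winning unit-bids: 971 + 963 = $1,934.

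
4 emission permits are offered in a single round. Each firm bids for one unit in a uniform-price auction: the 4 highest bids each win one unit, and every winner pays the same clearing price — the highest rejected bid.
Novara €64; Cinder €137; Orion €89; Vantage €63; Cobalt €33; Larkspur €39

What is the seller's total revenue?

Bids ranked high→low: 137 (Cinder), 89 (Orion), 64 (Novara), 63 (Vantage), 39 (Larkspur), 33 (Cobalt)
Top 4: Cinder, Orion, Novara, Vantage.
Highest unsuccessful bid: €39 → clearing price.
Total revenue = 4 × €39 = €156.

Total revenue: €156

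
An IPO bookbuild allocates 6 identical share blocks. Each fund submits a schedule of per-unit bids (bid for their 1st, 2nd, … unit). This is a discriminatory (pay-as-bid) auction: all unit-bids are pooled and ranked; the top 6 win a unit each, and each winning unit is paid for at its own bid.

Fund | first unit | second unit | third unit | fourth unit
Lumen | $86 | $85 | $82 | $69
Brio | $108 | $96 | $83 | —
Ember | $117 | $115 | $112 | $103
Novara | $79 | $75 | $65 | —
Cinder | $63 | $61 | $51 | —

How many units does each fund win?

Brio 2, Ember 4

All unit-bids, highest first — top 6: 117 (Ember-1), 115 (Ember-2), 112 (Ember-3), 108 (Brio-1), 103 (Ember-4), 96 (Brio-2)
Next rejected bid: $86 (not a price — pay-as-bid).
Allocation: Brio 2, Ember 4.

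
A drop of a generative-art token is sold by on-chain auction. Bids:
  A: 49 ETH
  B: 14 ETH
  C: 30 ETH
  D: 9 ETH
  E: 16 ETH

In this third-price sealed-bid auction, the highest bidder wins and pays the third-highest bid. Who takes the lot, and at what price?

A pays 16 ETH

Sorting bids: 49 (A) > 30 (C) > 16 (E) > 14 (B) > 9 (D)
A wins; payment is bid #3 in the ranking = 16 ETH.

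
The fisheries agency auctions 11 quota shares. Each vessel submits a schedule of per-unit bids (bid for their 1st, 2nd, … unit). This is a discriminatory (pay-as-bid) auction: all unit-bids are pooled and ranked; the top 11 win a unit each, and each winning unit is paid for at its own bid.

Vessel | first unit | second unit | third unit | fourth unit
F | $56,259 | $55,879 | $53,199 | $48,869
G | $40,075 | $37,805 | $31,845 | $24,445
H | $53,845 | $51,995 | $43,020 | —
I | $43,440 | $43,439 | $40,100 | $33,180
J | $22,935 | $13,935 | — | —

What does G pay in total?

Merging the schedules and taking the best 11: 56,259 (F-1), 55,879 (F-2), 53,845 (H-1), 53,199 (F-3), 51,995 (H-2), 48,869 (F-4), 43,440 (I-1), 43,439 (I-2), 43,020 (H-3), 40,100 (I-3), 40,075 (G-1)
Next rejected bid: $37,805 (not a price — pay-as-bid).
G's winning unit-bids: 40,075 = $40,075.

G pays $40,075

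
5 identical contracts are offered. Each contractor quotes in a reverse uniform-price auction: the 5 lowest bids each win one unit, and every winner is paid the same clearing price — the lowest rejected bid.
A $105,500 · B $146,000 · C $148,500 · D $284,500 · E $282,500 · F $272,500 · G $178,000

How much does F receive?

Ordering the bids: 105,500 (A), 146,000 (B), 148,500 (C), 178,000 (G), 272,500 (F), 282,500 (E), 284,500 (D)
Winners (5 units): A, B, C, G, F.
Lowest unsuccessful bid: $282,500 → clearing price.
F wins → is paid $282,500.

F is paid $282,500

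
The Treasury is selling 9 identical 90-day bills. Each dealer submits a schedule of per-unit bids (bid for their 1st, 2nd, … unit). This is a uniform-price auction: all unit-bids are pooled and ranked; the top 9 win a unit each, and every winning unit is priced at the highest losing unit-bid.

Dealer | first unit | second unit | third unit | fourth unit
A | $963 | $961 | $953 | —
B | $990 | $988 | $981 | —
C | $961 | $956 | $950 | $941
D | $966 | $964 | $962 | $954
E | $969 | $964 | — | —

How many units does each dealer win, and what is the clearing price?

A 1, B 3, D 3, E 2; clearing price $961

All unit-bids, highest first — top 9: 990 (B-1), 988 (B-2), 981 (B-3), 969 (E-1), 966 (D-1), 964 (D-2), 964 (E-2), 963 (A-1), 962 (D-3)
Highest rejected unit-bid = $961.
Allocation: A 1, B 3, D 3, E 2.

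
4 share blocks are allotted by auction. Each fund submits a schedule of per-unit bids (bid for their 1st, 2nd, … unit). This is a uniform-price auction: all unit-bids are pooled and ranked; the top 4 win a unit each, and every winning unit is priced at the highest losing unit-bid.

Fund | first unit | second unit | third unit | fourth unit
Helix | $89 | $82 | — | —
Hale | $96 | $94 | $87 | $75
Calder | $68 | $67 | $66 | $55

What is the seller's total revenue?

Pooled unit-bids ranked (top 4): 96 (Hale-1), 94 (Hale-2), 89 (Helix-1), 87 (Hale-3)
The (k+1)-th unit-bid is $82.
Allocation: Hale 3, Helix 1. Every unit priced at $82.
Revenue = 4 × 82 = $328.

Total revenue: $328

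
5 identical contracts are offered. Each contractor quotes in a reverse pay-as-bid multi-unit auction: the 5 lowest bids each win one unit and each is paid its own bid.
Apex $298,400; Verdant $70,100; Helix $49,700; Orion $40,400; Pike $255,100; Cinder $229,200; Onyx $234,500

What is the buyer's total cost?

Total cost: $623,900

Sorting: 40,400 (Orion), 49,700 (Helix), 70,100 (Verdant), 229,200 (Cinder), 234,500 (Onyx), 255,100 (Pike), 298,400 (Apex)
Winners (5 units): Orion, Helix, Verdant, Cinder, Onyx.
Total cost = 40,400 + 49,700 + 70,100 + 229,200 + 234,500 = $623,900.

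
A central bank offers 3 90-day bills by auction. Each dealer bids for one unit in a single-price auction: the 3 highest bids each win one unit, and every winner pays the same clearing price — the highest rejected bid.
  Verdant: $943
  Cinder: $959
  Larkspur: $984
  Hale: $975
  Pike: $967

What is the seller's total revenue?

Total revenue: $2,877

Ordering the bids: 984 (Larkspur), 975 (Hale), 967 (Pike), 959 (Cinder), 943 (Verdant)
Winners (3 units): Larkspur, Hale, Pike.
Highest unsuccessful bid: $959 → clearing price.
Total revenue = 3 × $959 = $2,877.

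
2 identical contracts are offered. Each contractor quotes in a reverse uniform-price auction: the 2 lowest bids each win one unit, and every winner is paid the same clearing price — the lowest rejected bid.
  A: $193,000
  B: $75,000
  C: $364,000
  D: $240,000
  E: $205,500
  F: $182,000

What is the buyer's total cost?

Bids ranked low→high: 75,000 (B), 182,000 (F), 193,000 (A), 205,500 (E), …
Winners (2 units): B, F.
Lowest unsuccessful bid: $193,000 → clearing price.
Total cost = 2 × $193,000 = $386,000.

Total cost: $386,000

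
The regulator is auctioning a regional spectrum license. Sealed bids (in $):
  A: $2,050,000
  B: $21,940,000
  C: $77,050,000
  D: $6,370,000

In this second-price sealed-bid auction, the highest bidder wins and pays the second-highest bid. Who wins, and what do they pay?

Bids in order: 77,050,000 (C) > 21,940,000 (B) > 6,370,000 (D) > 2,050,000 (A)
Second-price: C pays B's bid of $21,940,000.

C pays $21,940,000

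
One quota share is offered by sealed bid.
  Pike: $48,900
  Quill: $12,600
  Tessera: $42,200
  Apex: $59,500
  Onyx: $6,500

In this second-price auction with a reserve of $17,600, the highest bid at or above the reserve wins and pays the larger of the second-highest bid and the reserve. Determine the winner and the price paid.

Bids in order: 59,500 (Apex) > 48,900 (Pike) > 42,200 (Tessera) > 12,600 (Quill) > 6,500 (Onyx)
Apex has the top bid at or above the reserve ($59,500).
Second-highest bid $48,900 exceeds the reserve $17,600 → payment $48,900.

Apex pays $48,900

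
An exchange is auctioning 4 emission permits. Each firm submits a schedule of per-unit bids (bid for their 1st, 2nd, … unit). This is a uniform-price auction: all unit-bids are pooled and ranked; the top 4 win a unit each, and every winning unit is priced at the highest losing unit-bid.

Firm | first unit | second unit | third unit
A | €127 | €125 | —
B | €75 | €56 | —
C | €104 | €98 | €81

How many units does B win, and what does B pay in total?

B: 0 units, pays €0

Merging the schedules and taking the best 4: 127 (A-1), 125 (A-2), 104 (C-1), 98 (C-2)
First bid not allocated: €81.
B wins 0 unit(s) at €81 each.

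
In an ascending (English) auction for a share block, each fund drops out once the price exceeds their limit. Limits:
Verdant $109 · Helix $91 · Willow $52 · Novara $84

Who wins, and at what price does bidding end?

Rule: the price rises until one bidder remains; the winner pays the price at which the last rival dropped out.
Limits ranked: 109 (Verdant) > 91 (Helix) > 84 (Novara) > 52 (Willow)
Bidding ends when Helix exits at $91; Verdant takes it.

Verdant wins at $91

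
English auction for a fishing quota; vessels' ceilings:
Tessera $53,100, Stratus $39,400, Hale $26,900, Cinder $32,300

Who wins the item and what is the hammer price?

Ascending (English) auction: the price rises until one bidder remains; the winner pays the price at which the last rival dropped out.
Limits in order: 53,100 (Tessera) > 39,400 (Stratus) > 32,300 (Cinder) > 26,900 (Hale)
Bidding ends when Stratus exits at $39,400; Tessera takes it.

Tessera wins at $39,400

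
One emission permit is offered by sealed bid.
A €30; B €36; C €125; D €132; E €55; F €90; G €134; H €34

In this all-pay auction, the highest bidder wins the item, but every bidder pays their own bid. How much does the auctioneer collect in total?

Bids in order: 134 (G) > 132 (D) > 125 (C) > 90 (F) > 55 (E) > 36 (B) > …
Every bidder forfeits their bid regardless of winning.
Revenue = 30 + 36 + 125 + 132 + 55 + 90 + 134 + 34 = €636.

Total revenue: €636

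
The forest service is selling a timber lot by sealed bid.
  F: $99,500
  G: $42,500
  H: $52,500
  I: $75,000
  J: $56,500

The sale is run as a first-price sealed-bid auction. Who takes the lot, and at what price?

Bids in order: 99,500 (F) > 75,000 (I) > 56,500 (J) > 52,500 (H) > 42,500 (G)
First-price: F pays what they bid, $99,500.

F pays $99,500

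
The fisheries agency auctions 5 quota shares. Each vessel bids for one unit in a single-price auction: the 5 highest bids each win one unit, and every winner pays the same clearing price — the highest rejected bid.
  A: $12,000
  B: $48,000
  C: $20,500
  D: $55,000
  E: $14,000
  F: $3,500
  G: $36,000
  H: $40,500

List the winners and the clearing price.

D, B, H, G, C; each pays $14,000

Bids ranked high→low: 55,000 (D), 48,000 (B), 40,500 (H), 36,000 (G), 20,500 (C), 14,000 (E), 12,000 (A), …
Winners (5 units): D, B, H, G, C.
Clearing price = highest rejected bid = $14,000.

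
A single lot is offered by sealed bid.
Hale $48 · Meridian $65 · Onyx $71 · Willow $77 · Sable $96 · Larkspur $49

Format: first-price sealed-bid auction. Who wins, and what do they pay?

Sable pays $96

First-price sealed-bid auction: the highest bidder wins and pays their own bid.
Bids ranked: 96 (Sable) > 77 (Willow) > 71 (Onyx) > 65 (Meridian) > 49 (Larkspur) > 48 (Hale)
Sable has the highest bid and pays exactly that: $96.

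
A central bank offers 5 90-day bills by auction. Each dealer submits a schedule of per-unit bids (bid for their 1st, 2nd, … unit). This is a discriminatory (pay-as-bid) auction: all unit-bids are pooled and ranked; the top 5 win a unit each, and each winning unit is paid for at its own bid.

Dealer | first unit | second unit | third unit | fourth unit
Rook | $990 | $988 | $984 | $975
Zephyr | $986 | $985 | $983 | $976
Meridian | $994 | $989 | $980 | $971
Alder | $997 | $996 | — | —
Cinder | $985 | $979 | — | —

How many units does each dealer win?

Alder 2, Meridian 2, Rook 1

All unit-bids, highest first — top 5: 997 (Alder-1), 996 (Alder-2), 994 (Meridian-1), 990 (Rook-1), 989 (Meridian-2)
Next rejected bid: $988 (not a price — pay-as-bid).
Allocation: Alder 2, Meridian 2, Rook 1.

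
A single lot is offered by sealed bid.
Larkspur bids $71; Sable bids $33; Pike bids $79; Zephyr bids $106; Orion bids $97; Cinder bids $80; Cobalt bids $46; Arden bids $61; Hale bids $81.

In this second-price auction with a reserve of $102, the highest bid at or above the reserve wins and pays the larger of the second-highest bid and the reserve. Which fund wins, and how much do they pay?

Zephyr pays $102

Rule: the highest bid at or above the reserve wins and pays the larger of the second-highest bid and the reserve.
Sorting bids: 106 (Zephyr) > 97 (Orion) > 81 (Hale) > 80 (Cinder) > 79 (Pike) > 71 (Larkspur) > …
Zephyr has the top bid at or above the reserve ($106).
max(second-highest $97, reserve $102) = $102.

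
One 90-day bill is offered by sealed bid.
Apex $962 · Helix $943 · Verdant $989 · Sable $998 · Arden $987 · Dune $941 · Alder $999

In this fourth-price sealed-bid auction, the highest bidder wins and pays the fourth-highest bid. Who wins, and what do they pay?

Sorting bids: 999 (Alder) > 998 (Sable) > 989 (Verdant) > 987 (Arden) > 962 (Apex) > 943 (Helix) > …
Alder wins; payment is bid #4 in the ranking = $987.

Alder pays $987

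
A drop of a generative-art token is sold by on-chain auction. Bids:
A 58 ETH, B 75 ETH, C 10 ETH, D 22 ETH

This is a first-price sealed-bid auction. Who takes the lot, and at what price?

First-price sealed-bid auction: the highest bidder wins and pays their own bid.
Sorting bids: 75 (B) > 58 (A) > 22 (D) > 10 (C)
First-price: B pays what they bid, 75 ETH.

B pays 75 ETH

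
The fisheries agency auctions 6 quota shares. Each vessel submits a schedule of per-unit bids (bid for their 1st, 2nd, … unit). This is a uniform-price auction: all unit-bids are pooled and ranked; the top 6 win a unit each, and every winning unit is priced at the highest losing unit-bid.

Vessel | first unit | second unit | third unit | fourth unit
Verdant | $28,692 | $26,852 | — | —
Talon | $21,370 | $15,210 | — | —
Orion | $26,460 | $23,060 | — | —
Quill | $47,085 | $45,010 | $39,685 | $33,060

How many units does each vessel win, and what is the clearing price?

Quill 4, Verdant 2; clearing price $26,460

All unit-bids, highest first — top 6: 47,085 (Quill-1), 45,010 (Quill-2), 39,685 (Quill-3), 33,060 (Quill-4), 28,692 (Verdant-1), 26,852 (Verdant-2)
First bid not allocated: $26,460.
Allocation: Quill 4, Verdant 2.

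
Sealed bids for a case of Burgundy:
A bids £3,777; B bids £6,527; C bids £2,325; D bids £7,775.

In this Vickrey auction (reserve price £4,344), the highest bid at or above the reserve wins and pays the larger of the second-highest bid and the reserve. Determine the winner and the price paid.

Bids ranked: 7,775 (D) > 6,527 (B) > 3,777 (A) > 2,325 (C)
D has the top bid at or above the reserve (£7,775).
max(second-highest £6,527, reserve £4,344) = £6,527; the reserve does not bind.

D pays £6,527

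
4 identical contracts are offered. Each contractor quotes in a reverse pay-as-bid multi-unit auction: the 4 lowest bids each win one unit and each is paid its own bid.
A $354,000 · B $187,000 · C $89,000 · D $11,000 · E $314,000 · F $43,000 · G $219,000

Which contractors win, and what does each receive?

Ordering the bids: 11,000 (D), 43,000 (F), 89,000 (C), 187,000 (B), 219,000 (G), 314,000 (E), …
Winners (4 units): D, F, C, B.
Each winner is paid its own bid: D $11,000, F $43,000, C $89,000, B $187,000.

D $11,000, F $43,000, C $89,000, B $187,000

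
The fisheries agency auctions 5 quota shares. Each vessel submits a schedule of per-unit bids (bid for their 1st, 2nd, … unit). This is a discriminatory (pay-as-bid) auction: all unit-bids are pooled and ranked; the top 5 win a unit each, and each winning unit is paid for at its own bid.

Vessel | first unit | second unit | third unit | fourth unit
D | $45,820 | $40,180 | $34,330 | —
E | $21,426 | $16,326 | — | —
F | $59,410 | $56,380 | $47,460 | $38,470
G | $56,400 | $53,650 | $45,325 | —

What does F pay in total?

Pooled unit-bids ranked (top 5): 59,410 (F-1), 56,400 (G-1), 56,380 (F-2), 53,650 (G-2), 47,460 (F-3)
Next rejected bid: $45,820 (not a price — pay-as-bid).
F's winning unit-bids: 59,410 + 56,380 + 47,460 = $163,250.

F pays $163,250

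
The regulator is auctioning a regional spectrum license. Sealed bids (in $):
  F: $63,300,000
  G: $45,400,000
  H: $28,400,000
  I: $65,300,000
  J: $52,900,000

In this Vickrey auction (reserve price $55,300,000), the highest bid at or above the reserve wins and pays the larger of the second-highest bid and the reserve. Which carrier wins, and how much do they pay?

Sorting bids: 65,300,000 (I) > 63,300,000 (F) > 52,900,000 (J) > 45,400,000 (G) > 28,400,000 (H)
Highest eligible bid: I at $65,300,000.
max(second-highest $63,300,000, reserve $55,300,000) = $63,300,000; the reserve does not bind.

I pays $63,300,000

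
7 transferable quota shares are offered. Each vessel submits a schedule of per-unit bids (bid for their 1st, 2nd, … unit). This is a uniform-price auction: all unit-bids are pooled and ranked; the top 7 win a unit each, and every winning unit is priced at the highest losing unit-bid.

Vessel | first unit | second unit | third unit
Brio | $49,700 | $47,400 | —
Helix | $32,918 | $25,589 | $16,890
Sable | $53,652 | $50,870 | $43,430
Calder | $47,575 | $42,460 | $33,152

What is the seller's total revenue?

Merging the schedules and taking the best 7: 53,652 (Sable-1), 50,870 (Sable-2), 49,700 (Brio-1), 47,575 (Calder-1), 47,400 (Brio-2), 43,430 (Sable-3), 42,460 (Calder-2)
The (k+1)-th unit-bid is $33,152.
Allocation: Brio 2, Calder 2, Sable 3. Every unit priced at $33,152.
Revenue = 7 × 33,152 = $232,064.

Total revenue: $232,064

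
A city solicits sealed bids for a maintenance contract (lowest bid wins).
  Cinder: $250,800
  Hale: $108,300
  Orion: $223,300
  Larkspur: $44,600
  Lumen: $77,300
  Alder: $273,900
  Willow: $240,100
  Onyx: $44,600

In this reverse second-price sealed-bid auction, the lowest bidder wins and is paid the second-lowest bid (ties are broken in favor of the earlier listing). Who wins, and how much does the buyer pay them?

Reverse second-price sealed-bid auction: the lowest bidder wins and is paid the second-lowest bid.
Bids in order: 44,600 (Larkspur) < 44,600 (Onyx) < 77,300 (Lumen) < 108,300 (Hale) < 223,300 (Orion) < 240,100 (Willow) < …
Larkspur and Onyx tie at $44,600; tie-break gives it to Larkspur.
Larkspur wins with the lowest bid; price is set by the runner-up at $44,600.

Larkspur is paid $44,600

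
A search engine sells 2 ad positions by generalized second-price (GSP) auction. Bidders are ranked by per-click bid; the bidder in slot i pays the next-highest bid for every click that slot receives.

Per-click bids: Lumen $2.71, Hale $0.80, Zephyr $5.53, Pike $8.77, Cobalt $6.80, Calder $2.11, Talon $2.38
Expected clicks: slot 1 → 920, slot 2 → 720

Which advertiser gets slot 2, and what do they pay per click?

Per-click bids in order: $8.77 (Pike) > $6.80 (Cobalt) > $5.53 (Zephyr) > …
Slot 2 goes to the second-ranked bidder, Cobalt, who pays the next bid down: $5.53/click.

Cobalt; $5.53 per click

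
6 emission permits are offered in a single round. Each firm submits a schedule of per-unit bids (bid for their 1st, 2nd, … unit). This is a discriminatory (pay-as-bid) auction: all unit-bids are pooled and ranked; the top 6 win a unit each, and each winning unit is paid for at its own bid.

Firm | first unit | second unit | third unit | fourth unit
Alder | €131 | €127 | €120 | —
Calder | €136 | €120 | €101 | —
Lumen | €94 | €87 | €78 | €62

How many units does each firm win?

Merging the schedules and taking the best 6: 136 (Calder-1), 131 (Alder-1), 127 (Alder-2), 120 (Alder-3), 120 (Calder-2), 101 (Calder-3)
Next rejected bid: €94 (not a price — pay-as-bid).
Allocation: Alder 3, Calder 3.

Alder 3, Calder 3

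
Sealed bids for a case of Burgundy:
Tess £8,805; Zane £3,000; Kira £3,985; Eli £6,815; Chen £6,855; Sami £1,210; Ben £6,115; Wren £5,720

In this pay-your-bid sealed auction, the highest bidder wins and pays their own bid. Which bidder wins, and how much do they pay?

Tess pays £8,805

Bids in order: 8,805 (Tess) > 6,855 (Chen) > 6,815 (Eli) > 6,115 (Ben) > 5,720 (Wren) > 3,985 (Kira) > …
Tess has the highest bid and pays exactly that: £8,805.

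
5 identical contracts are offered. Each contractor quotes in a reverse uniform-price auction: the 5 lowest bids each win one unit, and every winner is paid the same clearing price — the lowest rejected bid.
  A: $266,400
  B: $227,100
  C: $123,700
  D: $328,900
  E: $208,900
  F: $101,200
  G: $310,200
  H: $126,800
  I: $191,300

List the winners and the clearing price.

Bids ranked low→high: 101,200 (F), 123,700 (C), 126,800 (H), 191,300 (I), 208,900 (E), 227,100 (B), 266,400 (A), …
Winners (5 units): F, C, H, I, E.
Lowest unsuccessful bid: $227,100 → clearing price.

F, C, H, I, E; each is paid $227,100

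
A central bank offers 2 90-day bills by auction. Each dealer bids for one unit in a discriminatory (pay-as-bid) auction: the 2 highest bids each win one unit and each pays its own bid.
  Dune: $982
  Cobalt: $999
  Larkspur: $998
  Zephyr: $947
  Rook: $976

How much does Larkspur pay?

Larkspur pays $998

Sorting: 999 (Cobalt), 998 (Larkspur), 982 (Dune), 976 (Rook), …
The 2 highest are Cobalt, Larkspur.
Larkspur wins → own bid $998.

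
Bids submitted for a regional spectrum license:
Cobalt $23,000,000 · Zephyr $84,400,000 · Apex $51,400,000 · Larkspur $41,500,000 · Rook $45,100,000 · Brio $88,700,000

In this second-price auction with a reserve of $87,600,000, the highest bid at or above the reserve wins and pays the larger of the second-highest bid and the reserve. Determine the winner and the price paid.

Brio pays $87,600,000

Bids in order: 88,700,000 (Brio) > 84,400,000 (Zephyr) > 51,400,000 (Apex) > 45,100,000 (Rook) > 41,500,000 (Larkspur) > 23,000,000 (Cobalt)
Brio has the top bid at or above the reserve ($88,700,000).
Second-highest bid $84,400,000 is below the reserve $87,600,000, so the reserve binds → payment $87,600,000.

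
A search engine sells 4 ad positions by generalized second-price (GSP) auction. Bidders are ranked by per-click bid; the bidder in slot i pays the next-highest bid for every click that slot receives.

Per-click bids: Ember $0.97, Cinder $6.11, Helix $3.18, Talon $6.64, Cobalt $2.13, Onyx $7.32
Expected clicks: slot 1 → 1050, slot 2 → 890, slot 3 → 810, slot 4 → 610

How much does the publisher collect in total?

Ranked by bid: $7.32 (Onyx) > $6.64 (Talon) > $6.11 (Cinder) > $3.18 (Helix) > $2.13 (Cobalt) > …
Slot 1: Onyx pays $6.64 × 1050 = $6972.00
Slot 2: Talon pays $6.11 × 890 = $5437.90
Slot 3: Cinder pays $3.18 × 810 = $2575.80
Slot 4: Helix pays $2.13 × 610 = $1299.30
Total = $16285.00

Total revenue: $16285.00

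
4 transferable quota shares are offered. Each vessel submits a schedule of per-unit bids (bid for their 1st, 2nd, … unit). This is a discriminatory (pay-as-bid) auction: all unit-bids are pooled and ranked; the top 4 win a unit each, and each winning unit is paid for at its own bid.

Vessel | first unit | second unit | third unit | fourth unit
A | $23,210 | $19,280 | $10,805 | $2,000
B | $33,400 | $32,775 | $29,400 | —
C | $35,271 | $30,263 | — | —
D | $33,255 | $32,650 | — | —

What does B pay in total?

All unit-bids, highest first — top 4: 35,271 (C-1), 33,400 (B-1), 33,255 (D-1), 32,775 (B-2)
Next rejected bid: $32,650 (not a price — pay-as-bid).
B's winning unit-bids: 33,400 + 32,775 = $66,175.

B pays $66,175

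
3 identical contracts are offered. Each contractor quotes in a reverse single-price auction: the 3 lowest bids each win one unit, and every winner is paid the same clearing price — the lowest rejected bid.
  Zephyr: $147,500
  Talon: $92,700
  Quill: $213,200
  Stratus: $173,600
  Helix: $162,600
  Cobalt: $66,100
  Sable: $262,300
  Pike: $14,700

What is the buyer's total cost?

Sorting: 14,700 (Pike), 66,100 (Cobalt), 92,700 (Talon), 147,500 (Zephyr), 162,600 (Helix), …
Winners (3 units): Pike, Cobalt, Talon.
Clearing price = lowest rejected bid = $147,500.
Total cost = 3 × $147,500 = $442,500.

Total cost: $442,500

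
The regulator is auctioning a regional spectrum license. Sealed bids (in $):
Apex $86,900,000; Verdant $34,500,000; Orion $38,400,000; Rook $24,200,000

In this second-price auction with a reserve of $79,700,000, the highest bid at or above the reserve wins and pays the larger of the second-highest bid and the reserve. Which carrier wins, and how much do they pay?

Apex pays $79,700,000

Rule: the highest bid at or above the reserve wins and pays the larger of the second-highest bid and the reserve.
Bids ranked: 86,900,000 (Apex) > 38,400,000 (Orion) > 34,500,000 (Verdant) > 24,200,000 (Rook)
Highest eligible bid: Apex at $86,900,000.
max(second-highest $38,400,000, reserve $79,700,000) = $79,700,000.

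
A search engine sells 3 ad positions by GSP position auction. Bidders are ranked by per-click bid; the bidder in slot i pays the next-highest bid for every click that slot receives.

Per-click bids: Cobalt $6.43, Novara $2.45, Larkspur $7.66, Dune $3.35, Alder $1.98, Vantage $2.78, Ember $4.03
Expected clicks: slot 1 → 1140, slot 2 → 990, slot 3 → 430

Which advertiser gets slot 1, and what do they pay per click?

Sorting advertisers: $7.66 (Larkspur) > $6.43 (Cobalt) > $4.03 (Ember) > $3.35 (Dune) > …
Slot 1 goes to the first-ranked bidder, Larkspur, who pays the next bid down: $6.43/click.

Larkspur; $6.43 per click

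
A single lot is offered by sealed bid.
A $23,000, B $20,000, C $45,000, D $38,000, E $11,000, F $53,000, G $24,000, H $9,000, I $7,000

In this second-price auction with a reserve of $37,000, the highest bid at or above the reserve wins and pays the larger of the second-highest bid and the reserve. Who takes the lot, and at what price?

Bids in order: 53,000 (F) > 45,000 (C) > 38,000 (D) > 24,000 (G) > 23,000 (A) > 20,000 (B) > …
F has the top bid at or above the reserve ($53,000).
Second-highest bid $45,000 exceeds the reserve $37,000 → payment $45,000.

F pays $45,000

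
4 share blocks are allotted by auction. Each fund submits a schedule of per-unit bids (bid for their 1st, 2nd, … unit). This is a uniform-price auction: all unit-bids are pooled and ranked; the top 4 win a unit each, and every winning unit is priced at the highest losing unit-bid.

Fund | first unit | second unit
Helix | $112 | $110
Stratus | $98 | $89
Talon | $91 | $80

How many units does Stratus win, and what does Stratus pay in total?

Merging the schedules and taking the best 4: 112 (Helix-1), 110 (Helix-2), 98 (Stratus-1), 91 (Talon-1)
The (k+1)-th unit-bid is $89.
Stratus wins 1 unit(s) at $89 each.

Stratus: 1 unit, pays $89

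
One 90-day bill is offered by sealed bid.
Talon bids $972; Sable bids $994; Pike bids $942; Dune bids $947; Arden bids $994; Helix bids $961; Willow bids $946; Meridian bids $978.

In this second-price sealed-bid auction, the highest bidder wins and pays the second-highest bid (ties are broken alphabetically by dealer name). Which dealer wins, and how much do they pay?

Second-price sealed-bid auction: the highest bidder wins and pays the second-highest bid.
Bids ranked: 994 (Arden) > 994 (Sable) > 978 (Meridian) > 972 (Talon) > 961 (Helix) > 947 (Dune) > …
Tie at $994 → Arden wins by tie-break.
Arden is highest; pays the second-highest bid, $994.

Arden pays $994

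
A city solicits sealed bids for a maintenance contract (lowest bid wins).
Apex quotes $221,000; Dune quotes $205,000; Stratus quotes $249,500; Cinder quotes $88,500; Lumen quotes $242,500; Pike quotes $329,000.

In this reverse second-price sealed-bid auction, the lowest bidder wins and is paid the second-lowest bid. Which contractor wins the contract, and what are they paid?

Sorting bids: 88,500 (Cinder) < 205,000 (Dune) < 221,000 (Apex) < 242,500 (Lumen) < 249,500 (Stratus) < 329,000 (Pike)
Second-price: Cinder is paid Dune's bid of $205,000.

Cinder is paid $205,000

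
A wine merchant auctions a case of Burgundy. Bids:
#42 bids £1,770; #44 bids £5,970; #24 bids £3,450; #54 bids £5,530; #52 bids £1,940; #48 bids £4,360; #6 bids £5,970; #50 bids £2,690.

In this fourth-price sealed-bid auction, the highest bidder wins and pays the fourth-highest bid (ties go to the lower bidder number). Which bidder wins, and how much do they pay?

Bids ranked: 5,970 (#6) > 5,970 (#44) > 5,530 (#54) > 4,360 (#48) > 3,450 (#24) > 2,690 (#50) > …
Tie at £5,970 → #6 wins by tie-break.
#6 is highest; pays the fourth-highest bid, £4,360.

#6 pays £4,360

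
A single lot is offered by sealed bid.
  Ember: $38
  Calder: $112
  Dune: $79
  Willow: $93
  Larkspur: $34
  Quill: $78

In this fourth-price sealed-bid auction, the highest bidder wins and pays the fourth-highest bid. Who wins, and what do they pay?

Calder pays $78

Fourth-price sealed-bid auction: the highest bidder wins and pays the fourth-highest bid.
Bids in order: 112 (Calder) > 93 (Willow) > 79 (Dune) > 78 (Quill) > 38 (Ember) > 34 (Larkspur)
Calder wins; payment is bid #4 in the ranking = $78.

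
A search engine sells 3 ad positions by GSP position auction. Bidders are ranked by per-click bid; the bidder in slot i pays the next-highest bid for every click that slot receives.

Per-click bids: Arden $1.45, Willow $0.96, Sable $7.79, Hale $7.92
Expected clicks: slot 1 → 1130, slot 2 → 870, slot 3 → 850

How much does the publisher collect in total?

Ranked by bid: $7.92 (Hale) > $7.79 (Sable) > $1.45 (Arden) > $0.96 (Willow)
Slot 1: Hale pays $7.79 × 1130 = $8802.70
Slot 2: Sable pays $1.45 × 870 = $1261.50
Slot 3: Arden pays $0.96 × 850 = $816.00
Total = $10880.20

Total revenue: $10880.20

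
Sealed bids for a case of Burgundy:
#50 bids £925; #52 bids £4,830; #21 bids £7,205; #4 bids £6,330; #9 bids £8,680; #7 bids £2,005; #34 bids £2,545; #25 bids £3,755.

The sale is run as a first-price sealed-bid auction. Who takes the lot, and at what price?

Bids ranked: 8,680 (#9) > 7,205 (#21) > 6,330 (#4) > 4,830 (#52) > 3,755 (#25) > 2,545 (#34) > …
#9 is highest → pays own bid, £8,680.

#9 pays £8,680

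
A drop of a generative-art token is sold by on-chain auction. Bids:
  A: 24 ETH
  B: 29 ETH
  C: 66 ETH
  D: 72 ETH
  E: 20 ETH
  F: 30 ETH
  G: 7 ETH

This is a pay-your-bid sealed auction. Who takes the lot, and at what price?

D pays 72 ETH

Bids ranked: 72 (D) > 66 (C) > 30 (F) > 29 (B) > 24 (A) > 20 (E) > …
D is highest → pays own bid, 72 ETH.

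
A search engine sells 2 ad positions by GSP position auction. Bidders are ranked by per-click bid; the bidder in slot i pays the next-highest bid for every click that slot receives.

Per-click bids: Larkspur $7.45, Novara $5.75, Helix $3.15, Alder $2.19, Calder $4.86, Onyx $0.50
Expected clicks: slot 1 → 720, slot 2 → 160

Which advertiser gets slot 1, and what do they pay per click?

Ranked by bid: $7.45 (Larkspur) > $5.75 (Novara) > $4.86 (Calder) > …
Slot 1 goes to the first-ranked bidder, Larkspur, who pays the next bid down: $5.75/click.

Larkspur; $5.75 per click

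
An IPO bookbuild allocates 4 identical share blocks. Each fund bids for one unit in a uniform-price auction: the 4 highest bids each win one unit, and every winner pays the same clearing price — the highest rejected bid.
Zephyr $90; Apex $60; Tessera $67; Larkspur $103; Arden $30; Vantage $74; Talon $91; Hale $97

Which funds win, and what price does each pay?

Ordering the bids: 103 (Larkspur), 97 (Hale), 91 (Talon), 90 (Zephyr), 74 (Vantage), 67 (Tessera), …
Top 4: Larkspur, Hale, Talon, Zephyr.
First losing bid is Vantage's $74, which sets the uniform price.

Larkspur, Hale, Talon, Zephyr; each pays $74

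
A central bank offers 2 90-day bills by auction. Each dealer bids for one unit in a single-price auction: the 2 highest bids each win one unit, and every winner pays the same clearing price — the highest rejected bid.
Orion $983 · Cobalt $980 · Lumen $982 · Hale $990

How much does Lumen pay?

Lumen pays $0

Ordering the bids: 990 (Hale), 983 (Orion), 982 (Lumen), 980 (Cobalt)
The 2 highest are Hale, Orion.
Clearing price = highest rejected bid = $982.
Lumen does not win → pays $0.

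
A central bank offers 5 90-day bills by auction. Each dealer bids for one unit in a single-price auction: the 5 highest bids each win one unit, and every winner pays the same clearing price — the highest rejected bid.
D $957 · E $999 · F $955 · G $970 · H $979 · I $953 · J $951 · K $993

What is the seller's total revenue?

Total revenue: $4,775

Bids ranked high→low: 999 (E), 993 (K), 979 (H), 970 (G), 957 (D), 955 (F), 953 (I), …
Top 5: E, K, H, G, D.
Clearing price = highest rejected bid = $955.
Total revenue = 5 × $955 = $4,775.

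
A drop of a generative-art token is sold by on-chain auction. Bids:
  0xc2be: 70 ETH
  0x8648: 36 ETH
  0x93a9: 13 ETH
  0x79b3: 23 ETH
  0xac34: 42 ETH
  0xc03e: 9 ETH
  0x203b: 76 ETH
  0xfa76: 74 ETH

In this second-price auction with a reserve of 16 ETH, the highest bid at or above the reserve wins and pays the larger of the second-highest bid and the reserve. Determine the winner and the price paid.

0x203b pays 74 ETH

Bids ranked: 76 (0x203b) > 74 (0xfa76) > 70 (0xc2be) > 42 (0xac34) > 36 (0x8648) > 23 (0x79b3) > …
Highest eligible bid: 0x203b at 76 ETH.
max(second-highest 74 ETH, reserve 16 ETH) = 74 ETH; the reserve does not bind.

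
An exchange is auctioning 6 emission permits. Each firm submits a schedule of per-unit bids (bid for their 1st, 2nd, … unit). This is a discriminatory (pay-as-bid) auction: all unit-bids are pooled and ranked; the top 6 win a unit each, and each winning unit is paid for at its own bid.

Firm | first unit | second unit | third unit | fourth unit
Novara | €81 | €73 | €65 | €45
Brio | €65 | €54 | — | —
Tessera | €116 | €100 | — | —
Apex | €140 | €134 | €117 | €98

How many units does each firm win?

Apex 4, Tessera 2

All unit-bids, highest first — top 6: 140 (Apex-1), 134 (Apex-2), 117 (Apex-3), 116 (Tessera-1), 100 (Tessera-2), 98 (Apex-4)
Next rejected bid: €81 (not a price — pay-as-bid).
Allocation: Apex 4, Tessera 2.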